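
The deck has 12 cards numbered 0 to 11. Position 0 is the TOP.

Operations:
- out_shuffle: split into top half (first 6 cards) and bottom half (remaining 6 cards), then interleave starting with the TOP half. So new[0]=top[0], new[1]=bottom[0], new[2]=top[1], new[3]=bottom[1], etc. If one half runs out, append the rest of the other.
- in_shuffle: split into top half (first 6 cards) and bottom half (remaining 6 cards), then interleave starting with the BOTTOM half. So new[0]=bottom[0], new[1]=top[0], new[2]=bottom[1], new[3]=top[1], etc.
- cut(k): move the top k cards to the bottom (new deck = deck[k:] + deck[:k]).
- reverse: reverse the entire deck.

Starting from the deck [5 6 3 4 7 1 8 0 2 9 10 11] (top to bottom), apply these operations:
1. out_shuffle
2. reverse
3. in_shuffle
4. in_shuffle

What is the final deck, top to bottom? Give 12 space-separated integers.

After op 1 (out_shuffle): [5 8 6 0 3 2 4 9 7 10 1 11]
After op 2 (reverse): [11 1 10 7 9 4 2 3 0 6 8 5]
After op 3 (in_shuffle): [2 11 3 1 0 10 6 7 8 9 5 4]
After op 4 (in_shuffle): [6 2 7 11 8 3 9 1 5 0 4 10]

Answer: 6 2 7 11 8 3 9 1 5 0 4 10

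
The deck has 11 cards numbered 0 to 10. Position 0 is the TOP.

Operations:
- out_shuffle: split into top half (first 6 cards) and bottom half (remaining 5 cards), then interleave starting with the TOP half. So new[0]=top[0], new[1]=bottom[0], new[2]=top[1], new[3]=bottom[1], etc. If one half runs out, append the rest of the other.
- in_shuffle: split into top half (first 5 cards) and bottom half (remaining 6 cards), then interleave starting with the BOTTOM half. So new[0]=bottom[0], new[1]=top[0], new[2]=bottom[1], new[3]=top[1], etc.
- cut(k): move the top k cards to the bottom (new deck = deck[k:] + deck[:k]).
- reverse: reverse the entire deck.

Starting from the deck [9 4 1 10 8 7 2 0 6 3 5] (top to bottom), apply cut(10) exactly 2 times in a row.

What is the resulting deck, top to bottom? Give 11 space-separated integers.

Answer: 3 5 9 4 1 10 8 7 2 0 6

Derivation:
After op 1 (cut(10)): [5 9 4 1 10 8 7 2 0 6 3]
After op 2 (cut(10)): [3 5 9 4 1 10 8 7 2 0 6]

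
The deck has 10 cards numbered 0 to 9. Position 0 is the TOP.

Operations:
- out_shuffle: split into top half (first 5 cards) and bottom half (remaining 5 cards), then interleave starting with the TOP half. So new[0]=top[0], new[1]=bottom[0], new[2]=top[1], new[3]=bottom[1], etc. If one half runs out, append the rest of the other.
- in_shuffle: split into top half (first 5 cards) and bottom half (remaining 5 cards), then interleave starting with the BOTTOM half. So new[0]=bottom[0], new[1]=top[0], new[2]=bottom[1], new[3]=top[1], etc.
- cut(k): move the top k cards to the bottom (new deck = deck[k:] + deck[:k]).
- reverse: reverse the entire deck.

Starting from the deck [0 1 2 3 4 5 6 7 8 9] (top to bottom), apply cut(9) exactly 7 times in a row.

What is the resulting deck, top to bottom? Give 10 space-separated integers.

After op 1 (cut(9)): [9 0 1 2 3 4 5 6 7 8]
After op 2 (cut(9)): [8 9 0 1 2 3 4 5 6 7]
After op 3 (cut(9)): [7 8 9 0 1 2 3 4 5 6]
After op 4 (cut(9)): [6 7 8 9 0 1 2 3 4 5]
After op 5 (cut(9)): [5 6 7 8 9 0 1 2 3 4]
After op 6 (cut(9)): [4 5 6 7 8 9 0 1 2 3]
After op 7 (cut(9)): [3 4 5 6 7 8 9 0 1 2]

Answer: 3 4 5 6 7 8 9 0 1 2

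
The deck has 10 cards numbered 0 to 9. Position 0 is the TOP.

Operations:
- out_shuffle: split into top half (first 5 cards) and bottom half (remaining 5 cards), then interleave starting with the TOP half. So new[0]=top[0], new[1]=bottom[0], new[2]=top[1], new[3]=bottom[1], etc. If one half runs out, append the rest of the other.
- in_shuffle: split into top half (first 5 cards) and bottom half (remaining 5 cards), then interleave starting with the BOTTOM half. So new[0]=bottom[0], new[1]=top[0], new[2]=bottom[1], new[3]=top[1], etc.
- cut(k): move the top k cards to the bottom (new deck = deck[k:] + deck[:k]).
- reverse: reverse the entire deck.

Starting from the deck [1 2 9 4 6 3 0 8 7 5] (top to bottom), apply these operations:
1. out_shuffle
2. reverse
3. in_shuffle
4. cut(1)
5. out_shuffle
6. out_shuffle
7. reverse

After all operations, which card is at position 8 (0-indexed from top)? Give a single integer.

After op 1 (out_shuffle): [1 3 2 0 9 8 4 7 6 5]
After op 2 (reverse): [5 6 7 4 8 9 0 2 3 1]
After op 3 (in_shuffle): [9 5 0 6 2 7 3 4 1 8]
After op 4 (cut(1)): [5 0 6 2 7 3 4 1 8 9]
After op 5 (out_shuffle): [5 3 0 4 6 1 2 8 7 9]
After op 6 (out_shuffle): [5 1 3 2 0 8 4 7 6 9]
After op 7 (reverse): [9 6 7 4 8 0 2 3 1 5]
Position 8: card 1.

Answer: 1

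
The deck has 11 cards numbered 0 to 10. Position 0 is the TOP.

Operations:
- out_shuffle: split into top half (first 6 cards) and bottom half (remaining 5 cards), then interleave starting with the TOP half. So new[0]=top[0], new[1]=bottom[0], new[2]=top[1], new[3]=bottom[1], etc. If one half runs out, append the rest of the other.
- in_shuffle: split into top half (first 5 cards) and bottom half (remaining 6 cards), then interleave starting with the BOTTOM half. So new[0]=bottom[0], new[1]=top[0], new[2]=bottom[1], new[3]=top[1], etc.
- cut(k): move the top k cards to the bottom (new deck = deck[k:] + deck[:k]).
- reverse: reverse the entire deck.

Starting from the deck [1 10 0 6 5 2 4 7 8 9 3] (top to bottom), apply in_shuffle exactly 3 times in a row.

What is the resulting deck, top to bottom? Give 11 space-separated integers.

After op 1 (in_shuffle): [2 1 4 10 7 0 8 6 9 5 3]
After op 2 (in_shuffle): [0 2 8 1 6 4 9 10 5 7 3]
After op 3 (in_shuffle): [4 0 9 2 10 8 5 1 7 6 3]

Answer: 4 0 9 2 10 8 5 1 7 6 3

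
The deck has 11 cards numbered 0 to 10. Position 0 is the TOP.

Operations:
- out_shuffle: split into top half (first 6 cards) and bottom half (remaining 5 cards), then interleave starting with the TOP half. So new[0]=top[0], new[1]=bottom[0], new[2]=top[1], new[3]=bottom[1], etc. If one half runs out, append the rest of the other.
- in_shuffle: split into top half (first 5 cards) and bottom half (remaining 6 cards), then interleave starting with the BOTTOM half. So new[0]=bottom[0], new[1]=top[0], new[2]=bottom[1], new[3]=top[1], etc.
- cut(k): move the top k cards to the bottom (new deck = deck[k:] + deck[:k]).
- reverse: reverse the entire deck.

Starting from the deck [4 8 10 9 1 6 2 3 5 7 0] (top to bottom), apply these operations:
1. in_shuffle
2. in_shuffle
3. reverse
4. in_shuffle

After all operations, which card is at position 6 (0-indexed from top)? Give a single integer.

Answer: 5

Derivation:
After op 1 (in_shuffle): [6 4 2 8 3 10 5 9 7 1 0]
After op 2 (in_shuffle): [10 6 5 4 9 2 7 8 1 3 0]
After op 3 (reverse): [0 3 1 8 7 2 9 4 5 6 10]
After op 4 (in_shuffle): [2 0 9 3 4 1 5 8 6 7 10]
Position 6: card 5.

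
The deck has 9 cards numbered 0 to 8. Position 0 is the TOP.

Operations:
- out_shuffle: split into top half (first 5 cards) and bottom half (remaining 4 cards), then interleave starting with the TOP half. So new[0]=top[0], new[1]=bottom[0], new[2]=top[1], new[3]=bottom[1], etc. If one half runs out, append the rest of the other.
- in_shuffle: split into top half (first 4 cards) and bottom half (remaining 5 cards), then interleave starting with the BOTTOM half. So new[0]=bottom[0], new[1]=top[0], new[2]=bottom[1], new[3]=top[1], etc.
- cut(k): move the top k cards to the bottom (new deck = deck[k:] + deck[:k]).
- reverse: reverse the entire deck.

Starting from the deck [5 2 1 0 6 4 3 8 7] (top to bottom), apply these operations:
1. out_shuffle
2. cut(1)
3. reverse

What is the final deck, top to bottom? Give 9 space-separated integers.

Answer: 5 6 7 0 8 1 3 2 4

Derivation:
After op 1 (out_shuffle): [5 4 2 3 1 8 0 7 6]
After op 2 (cut(1)): [4 2 3 1 8 0 7 6 5]
After op 3 (reverse): [5 6 7 0 8 1 3 2 4]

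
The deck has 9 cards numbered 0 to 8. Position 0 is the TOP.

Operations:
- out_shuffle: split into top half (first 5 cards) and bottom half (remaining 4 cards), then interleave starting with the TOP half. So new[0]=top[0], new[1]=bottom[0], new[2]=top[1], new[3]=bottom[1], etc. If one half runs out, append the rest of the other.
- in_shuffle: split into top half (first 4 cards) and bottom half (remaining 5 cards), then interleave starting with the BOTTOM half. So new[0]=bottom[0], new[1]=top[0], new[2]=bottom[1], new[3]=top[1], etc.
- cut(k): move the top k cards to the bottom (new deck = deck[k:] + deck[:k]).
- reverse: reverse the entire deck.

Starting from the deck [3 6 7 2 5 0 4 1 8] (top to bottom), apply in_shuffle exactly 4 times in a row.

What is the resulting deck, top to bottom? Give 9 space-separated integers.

After op 1 (in_shuffle): [5 3 0 6 4 7 1 2 8]
After op 2 (in_shuffle): [4 5 7 3 1 0 2 6 8]
After op 3 (in_shuffle): [1 4 0 5 2 7 6 3 8]
After op 4 (in_shuffle): [2 1 7 4 6 0 3 5 8]

Answer: 2 1 7 4 6 0 3 5 8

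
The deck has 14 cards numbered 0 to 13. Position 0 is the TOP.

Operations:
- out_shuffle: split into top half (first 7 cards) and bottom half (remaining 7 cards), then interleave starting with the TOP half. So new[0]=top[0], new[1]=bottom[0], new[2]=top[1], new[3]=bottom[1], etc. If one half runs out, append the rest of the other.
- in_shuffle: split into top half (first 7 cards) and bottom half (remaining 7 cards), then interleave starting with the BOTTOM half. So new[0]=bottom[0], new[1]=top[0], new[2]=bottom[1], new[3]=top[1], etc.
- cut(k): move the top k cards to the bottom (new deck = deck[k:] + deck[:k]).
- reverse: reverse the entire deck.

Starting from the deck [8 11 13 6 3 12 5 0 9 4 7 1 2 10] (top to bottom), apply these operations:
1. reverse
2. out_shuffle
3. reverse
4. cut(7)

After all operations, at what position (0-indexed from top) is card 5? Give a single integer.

After op 1 (reverse): [10 2 1 7 4 9 0 5 12 3 6 13 11 8]
After op 2 (out_shuffle): [10 5 2 12 1 3 7 6 4 13 9 11 0 8]
After op 3 (reverse): [8 0 11 9 13 4 6 7 3 1 12 2 5 10]
After op 4 (cut(7)): [7 3 1 12 2 5 10 8 0 11 9 13 4 6]
Card 5 is at position 5.

Answer: 5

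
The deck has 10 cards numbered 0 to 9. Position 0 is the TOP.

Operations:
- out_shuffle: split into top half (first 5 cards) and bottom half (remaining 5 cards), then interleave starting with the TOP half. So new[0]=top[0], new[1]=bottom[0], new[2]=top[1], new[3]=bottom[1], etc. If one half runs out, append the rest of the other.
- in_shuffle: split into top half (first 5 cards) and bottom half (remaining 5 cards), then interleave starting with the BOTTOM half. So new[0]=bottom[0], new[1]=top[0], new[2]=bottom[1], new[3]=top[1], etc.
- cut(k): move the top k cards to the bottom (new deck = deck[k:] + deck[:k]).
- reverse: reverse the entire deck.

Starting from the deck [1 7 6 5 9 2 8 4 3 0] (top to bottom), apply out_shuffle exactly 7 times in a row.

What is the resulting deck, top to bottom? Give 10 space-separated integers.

After op 1 (out_shuffle): [1 2 7 8 6 4 5 3 9 0]
After op 2 (out_shuffle): [1 4 2 5 7 3 8 9 6 0]
After op 3 (out_shuffle): [1 3 4 8 2 9 5 6 7 0]
After op 4 (out_shuffle): [1 9 3 5 4 6 8 7 2 0]
After op 5 (out_shuffle): [1 6 9 8 3 7 5 2 4 0]
After op 6 (out_shuffle): [1 7 6 5 9 2 8 4 3 0]
After op 7 (out_shuffle): [1 2 7 8 6 4 5 3 9 0]

Answer: 1 2 7 8 6 4 5 3 9 0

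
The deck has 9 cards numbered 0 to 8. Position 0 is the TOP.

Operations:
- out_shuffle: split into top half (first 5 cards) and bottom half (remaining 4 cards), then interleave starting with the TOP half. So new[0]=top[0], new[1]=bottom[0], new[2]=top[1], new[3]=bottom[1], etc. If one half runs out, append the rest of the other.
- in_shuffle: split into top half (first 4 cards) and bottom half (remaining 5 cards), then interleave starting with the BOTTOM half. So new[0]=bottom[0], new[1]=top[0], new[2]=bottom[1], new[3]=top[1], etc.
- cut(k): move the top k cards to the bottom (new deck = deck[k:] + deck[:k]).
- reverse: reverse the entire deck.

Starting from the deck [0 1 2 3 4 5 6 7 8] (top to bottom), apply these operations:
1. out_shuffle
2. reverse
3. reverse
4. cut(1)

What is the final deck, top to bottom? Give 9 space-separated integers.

Answer: 5 1 6 2 7 3 8 4 0

Derivation:
After op 1 (out_shuffle): [0 5 1 6 2 7 3 8 4]
After op 2 (reverse): [4 8 3 7 2 6 1 5 0]
After op 3 (reverse): [0 5 1 6 2 7 3 8 4]
After op 4 (cut(1)): [5 1 6 2 7 3 8 4 0]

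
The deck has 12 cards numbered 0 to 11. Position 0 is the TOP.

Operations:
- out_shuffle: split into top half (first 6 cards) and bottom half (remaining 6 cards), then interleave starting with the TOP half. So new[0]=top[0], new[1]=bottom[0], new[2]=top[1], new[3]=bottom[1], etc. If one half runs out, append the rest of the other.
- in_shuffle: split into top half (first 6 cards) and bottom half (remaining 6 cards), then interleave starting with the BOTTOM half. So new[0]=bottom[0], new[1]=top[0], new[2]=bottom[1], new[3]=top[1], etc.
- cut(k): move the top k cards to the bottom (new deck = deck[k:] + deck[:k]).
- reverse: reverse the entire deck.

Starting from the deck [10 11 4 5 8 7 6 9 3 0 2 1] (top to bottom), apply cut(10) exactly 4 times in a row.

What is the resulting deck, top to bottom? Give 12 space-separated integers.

After op 1 (cut(10)): [2 1 10 11 4 5 8 7 6 9 3 0]
After op 2 (cut(10)): [3 0 2 1 10 11 4 5 8 7 6 9]
After op 3 (cut(10)): [6 9 3 0 2 1 10 11 4 5 8 7]
After op 4 (cut(10)): [8 7 6 9 3 0 2 1 10 11 4 5]

Answer: 8 7 6 9 3 0 2 1 10 11 4 5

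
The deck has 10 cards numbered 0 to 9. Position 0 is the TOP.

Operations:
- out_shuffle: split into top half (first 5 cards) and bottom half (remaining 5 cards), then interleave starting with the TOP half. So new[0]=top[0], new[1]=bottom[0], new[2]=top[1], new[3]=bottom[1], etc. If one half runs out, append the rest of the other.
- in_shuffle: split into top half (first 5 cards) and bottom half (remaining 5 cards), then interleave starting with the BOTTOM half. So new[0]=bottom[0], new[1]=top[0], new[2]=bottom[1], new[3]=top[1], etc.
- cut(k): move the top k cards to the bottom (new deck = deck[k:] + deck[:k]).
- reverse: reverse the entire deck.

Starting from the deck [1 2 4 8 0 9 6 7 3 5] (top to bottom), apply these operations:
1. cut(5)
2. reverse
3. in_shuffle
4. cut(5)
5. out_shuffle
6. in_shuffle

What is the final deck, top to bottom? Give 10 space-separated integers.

Answer: 3 4 9 5 8 6 1 0 7 2

Derivation:
After op 1 (cut(5)): [9 6 7 3 5 1 2 4 8 0]
After op 2 (reverse): [0 8 4 2 1 5 3 7 6 9]
After op 3 (in_shuffle): [5 0 3 8 7 4 6 2 9 1]
After op 4 (cut(5)): [4 6 2 9 1 5 0 3 8 7]
After op 5 (out_shuffle): [4 5 6 0 2 3 9 8 1 7]
After op 6 (in_shuffle): [3 4 9 5 8 6 1 0 7 2]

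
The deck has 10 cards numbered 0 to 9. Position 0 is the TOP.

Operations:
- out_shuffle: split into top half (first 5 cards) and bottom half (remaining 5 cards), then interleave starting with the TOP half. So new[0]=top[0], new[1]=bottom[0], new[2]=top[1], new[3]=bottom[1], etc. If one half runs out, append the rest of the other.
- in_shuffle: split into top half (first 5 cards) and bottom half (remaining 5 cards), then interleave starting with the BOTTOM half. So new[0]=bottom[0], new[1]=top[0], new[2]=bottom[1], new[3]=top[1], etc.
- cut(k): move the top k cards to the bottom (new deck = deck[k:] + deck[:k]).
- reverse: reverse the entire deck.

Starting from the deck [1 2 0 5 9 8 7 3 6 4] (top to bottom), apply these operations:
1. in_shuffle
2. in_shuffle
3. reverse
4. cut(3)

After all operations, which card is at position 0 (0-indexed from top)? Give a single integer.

After op 1 (in_shuffle): [8 1 7 2 3 0 6 5 4 9]
After op 2 (in_shuffle): [0 8 6 1 5 7 4 2 9 3]
After op 3 (reverse): [3 9 2 4 7 5 1 6 8 0]
After op 4 (cut(3)): [4 7 5 1 6 8 0 3 9 2]
Position 0: card 4.

Answer: 4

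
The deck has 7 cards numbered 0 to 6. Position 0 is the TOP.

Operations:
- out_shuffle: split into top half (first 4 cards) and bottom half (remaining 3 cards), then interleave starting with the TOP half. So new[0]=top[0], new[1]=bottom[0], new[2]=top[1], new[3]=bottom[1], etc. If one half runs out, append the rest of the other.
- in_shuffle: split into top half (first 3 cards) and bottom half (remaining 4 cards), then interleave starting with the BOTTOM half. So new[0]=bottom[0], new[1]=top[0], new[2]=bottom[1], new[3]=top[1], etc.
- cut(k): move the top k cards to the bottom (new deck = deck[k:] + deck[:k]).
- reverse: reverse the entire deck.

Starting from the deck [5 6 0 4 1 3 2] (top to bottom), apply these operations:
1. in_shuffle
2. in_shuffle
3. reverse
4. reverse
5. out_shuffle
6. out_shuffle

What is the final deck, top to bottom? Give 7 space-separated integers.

Answer: 6 3 0 2 4 5 1

Derivation:
After op 1 (in_shuffle): [4 5 1 6 3 0 2]
After op 2 (in_shuffle): [6 4 3 5 0 1 2]
After op 3 (reverse): [2 1 0 5 3 4 6]
After op 4 (reverse): [6 4 3 5 0 1 2]
After op 5 (out_shuffle): [6 0 4 1 3 2 5]
After op 6 (out_shuffle): [6 3 0 2 4 5 1]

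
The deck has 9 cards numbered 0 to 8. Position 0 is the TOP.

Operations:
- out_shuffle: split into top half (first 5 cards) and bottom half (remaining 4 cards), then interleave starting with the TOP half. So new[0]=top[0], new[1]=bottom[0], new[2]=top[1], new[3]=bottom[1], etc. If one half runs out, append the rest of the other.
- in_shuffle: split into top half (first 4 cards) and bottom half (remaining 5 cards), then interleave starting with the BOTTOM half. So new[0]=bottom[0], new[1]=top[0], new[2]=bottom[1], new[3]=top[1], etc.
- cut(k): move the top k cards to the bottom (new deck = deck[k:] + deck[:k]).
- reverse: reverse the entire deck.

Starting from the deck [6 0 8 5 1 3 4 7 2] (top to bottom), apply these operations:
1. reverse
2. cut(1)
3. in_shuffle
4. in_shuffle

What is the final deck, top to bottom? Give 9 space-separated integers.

After op 1 (reverse): [2 7 4 3 1 5 8 0 6]
After op 2 (cut(1)): [7 4 3 1 5 8 0 6 2]
After op 3 (in_shuffle): [5 7 8 4 0 3 6 1 2]
After op 4 (in_shuffle): [0 5 3 7 6 8 1 4 2]

Answer: 0 5 3 7 6 8 1 4 2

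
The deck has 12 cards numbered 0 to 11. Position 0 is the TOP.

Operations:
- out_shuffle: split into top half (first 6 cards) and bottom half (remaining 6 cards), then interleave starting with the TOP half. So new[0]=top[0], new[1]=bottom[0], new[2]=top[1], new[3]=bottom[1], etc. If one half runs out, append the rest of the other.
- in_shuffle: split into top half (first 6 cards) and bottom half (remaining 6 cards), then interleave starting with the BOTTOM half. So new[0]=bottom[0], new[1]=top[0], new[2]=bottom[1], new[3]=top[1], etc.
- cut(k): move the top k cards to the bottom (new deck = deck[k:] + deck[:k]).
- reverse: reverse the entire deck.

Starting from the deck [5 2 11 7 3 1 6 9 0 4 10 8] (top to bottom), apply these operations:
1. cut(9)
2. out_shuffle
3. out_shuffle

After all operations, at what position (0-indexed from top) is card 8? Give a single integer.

After op 1 (cut(9)): [4 10 8 5 2 11 7 3 1 6 9 0]
After op 2 (out_shuffle): [4 7 10 3 8 1 5 6 2 9 11 0]
After op 3 (out_shuffle): [4 5 7 6 10 2 3 9 8 11 1 0]
Card 8 is at position 8.

Answer: 8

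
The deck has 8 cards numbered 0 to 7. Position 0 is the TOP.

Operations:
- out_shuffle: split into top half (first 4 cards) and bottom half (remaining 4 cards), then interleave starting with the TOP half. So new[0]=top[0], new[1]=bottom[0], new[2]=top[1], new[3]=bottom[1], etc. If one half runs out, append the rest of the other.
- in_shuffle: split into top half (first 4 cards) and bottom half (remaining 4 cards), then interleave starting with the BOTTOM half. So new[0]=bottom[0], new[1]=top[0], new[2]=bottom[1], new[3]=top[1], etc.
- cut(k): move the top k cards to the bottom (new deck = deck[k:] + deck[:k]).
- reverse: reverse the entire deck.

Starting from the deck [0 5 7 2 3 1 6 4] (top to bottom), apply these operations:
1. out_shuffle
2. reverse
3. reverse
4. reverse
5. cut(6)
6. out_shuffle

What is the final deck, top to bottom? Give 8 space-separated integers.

After op 1 (out_shuffle): [0 3 5 1 7 6 2 4]
After op 2 (reverse): [4 2 6 7 1 5 3 0]
After op 3 (reverse): [0 3 5 1 7 6 2 4]
After op 4 (reverse): [4 2 6 7 1 5 3 0]
After op 5 (cut(6)): [3 0 4 2 6 7 1 5]
After op 6 (out_shuffle): [3 6 0 7 4 1 2 5]

Answer: 3 6 0 7 4 1 2 5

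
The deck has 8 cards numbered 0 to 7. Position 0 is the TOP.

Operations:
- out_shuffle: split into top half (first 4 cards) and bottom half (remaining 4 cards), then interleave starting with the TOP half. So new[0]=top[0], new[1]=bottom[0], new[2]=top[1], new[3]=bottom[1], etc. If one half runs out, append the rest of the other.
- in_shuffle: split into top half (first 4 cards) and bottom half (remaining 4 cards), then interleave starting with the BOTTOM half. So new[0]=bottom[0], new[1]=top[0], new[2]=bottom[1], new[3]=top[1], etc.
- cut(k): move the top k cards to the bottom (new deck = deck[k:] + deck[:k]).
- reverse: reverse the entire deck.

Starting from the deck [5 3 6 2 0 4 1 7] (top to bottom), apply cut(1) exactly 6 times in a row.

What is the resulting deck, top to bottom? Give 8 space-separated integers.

Answer: 1 7 5 3 6 2 0 4

Derivation:
After op 1 (cut(1)): [3 6 2 0 4 1 7 5]
After op 2 (cut(1)): [6 2 0 4 1 7 5 3]
After op 3 (cut(1)): [2 0 4 1 7 5 3 6]
After op 4 (cut(1)): [0 4 1 7 5 3 6 2]
After op 5 (cut(1)): [4 1 7 5 3 6 2 0]
After op 6 (cut(1)): [1 7 5 3 6 2 0 4]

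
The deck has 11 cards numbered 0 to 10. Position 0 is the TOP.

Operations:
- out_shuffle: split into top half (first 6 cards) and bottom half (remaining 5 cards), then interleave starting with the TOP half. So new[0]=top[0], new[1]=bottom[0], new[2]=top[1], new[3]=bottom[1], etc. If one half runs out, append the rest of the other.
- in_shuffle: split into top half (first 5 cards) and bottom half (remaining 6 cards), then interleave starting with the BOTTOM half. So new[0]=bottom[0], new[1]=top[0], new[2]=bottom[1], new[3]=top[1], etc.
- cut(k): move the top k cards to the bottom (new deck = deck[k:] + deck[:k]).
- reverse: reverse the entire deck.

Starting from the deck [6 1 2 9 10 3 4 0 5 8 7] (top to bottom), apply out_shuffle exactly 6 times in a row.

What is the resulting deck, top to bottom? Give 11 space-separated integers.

After op 1 (out_shuffle): [6 4 1 0 2 5 9 8 10 7 3]
After op 2 (out_shuffle): [6 9 4 8 1 10 0 7 2 3 5]
After op 3 (out_shuffle): [6 0 9 7 4 2 8 3 1 5 10]
After op 4 (out_shuffle): [6 8 0 3 9 1 7 5 4 10 2]
After op 5 (out_shuffle): [6 7 8 5 0 4 3 10 9 2 1]
After op 6 (out_shuffle): [6 3 7 10 8 9 5 2 0 1 4]

Answer: 6 3 7 10 8 9 5 2 0 1 4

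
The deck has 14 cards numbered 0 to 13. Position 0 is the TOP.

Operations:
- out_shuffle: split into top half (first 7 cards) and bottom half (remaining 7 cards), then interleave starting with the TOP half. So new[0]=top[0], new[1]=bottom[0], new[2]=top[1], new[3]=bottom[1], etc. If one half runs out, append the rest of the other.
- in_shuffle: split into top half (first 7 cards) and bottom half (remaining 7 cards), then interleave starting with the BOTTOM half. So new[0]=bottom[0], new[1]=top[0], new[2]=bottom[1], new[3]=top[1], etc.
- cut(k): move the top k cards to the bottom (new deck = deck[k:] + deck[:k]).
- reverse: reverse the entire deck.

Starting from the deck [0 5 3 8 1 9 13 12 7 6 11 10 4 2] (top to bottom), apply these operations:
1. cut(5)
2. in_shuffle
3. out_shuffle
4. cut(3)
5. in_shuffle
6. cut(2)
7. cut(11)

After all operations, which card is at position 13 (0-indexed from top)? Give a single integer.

After op 1 (cut(5)): [9 13 12 7 6 11 10 4 2 0 5 3 8 1]
After op 2 (in_shuffle): [4 9 2 13 0 12 5 7 3 6 8 11 1 10]
After op 3 (out_shuffle): [4 7 9 3 2 6 13 8 0 11 12 1 5 10]
After op 4 (cut(3)): [3 2 6 13 8 0 11 12 1 5 10 4 7 9]
After op 5 (in_shuffle): [12 3 1 2 5 6 10 13 4 8 7 0 9 11]
After op 6 (cut(2)): [1 2 5 6 10 13 4 8 7 0 9 11 12 3]
After op 7 (cut(11)): [11 12 3 1 2 5 6 10 13 4 8 7 0 9]
Position 13: card 9.

Answer: 9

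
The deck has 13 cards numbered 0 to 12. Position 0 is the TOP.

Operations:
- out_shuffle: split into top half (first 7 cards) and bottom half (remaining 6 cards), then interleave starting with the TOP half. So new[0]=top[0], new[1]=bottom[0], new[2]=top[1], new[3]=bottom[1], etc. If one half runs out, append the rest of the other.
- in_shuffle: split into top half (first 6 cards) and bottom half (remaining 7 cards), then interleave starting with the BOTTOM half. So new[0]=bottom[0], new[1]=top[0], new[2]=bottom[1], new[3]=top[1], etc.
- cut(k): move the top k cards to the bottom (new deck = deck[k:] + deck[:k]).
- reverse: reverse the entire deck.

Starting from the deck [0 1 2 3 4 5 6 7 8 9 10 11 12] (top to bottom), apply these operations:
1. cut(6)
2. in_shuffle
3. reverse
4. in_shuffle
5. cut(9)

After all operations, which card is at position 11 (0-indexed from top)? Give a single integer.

After op 1 (cut(6)): [6 7 8 9 10 11 12 0 1 2 3 4 5]
After op 2 (in_shuffle): [12 6 0 7 1 8 2 9 3 10 4 11 5]
After op 3 (reverse): [5 11 4 10 3 9 2 8 1 7 0 6 12]
After op 4 (in_shuffle): [2 5 8 11 1 4 7 10 0 3 6 9 12]
After op 5 (cut(9)): [3 6 9 12 2 5 8 11 1 4 7 10 0]
Position 11: card 10.

Answer: 10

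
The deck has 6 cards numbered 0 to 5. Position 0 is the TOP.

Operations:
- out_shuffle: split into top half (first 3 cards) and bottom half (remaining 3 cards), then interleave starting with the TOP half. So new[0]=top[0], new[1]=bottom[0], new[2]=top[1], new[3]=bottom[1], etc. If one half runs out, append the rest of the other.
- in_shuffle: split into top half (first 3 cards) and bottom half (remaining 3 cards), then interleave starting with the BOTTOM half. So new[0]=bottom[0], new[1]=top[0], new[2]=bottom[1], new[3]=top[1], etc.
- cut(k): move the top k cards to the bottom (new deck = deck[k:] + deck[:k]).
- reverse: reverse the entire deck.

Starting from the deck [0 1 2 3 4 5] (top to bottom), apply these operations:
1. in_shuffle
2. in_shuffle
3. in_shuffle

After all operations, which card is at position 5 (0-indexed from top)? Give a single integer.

Answer: 5

Derivation:
After op 1 (in_shuffle): [3 0 4 1 5 2]
After op 2 (in_shuffle): [1 3 5 0 2 4]
After op 3 (in_shuffle): [0 1 2 3 4 5]
Position 5: card 5.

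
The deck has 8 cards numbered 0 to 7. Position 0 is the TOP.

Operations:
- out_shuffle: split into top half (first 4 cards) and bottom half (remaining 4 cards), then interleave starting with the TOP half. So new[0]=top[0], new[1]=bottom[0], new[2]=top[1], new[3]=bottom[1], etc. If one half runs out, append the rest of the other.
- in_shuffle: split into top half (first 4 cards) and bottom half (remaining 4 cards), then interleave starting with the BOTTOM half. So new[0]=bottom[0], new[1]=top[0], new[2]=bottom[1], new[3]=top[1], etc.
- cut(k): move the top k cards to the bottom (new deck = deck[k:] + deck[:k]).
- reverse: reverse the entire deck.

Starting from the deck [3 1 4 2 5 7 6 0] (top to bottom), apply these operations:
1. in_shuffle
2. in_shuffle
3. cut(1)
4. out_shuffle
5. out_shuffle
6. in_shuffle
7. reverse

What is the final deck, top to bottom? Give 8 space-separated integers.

Answer: 1 6 7 2 3 0 5 4

Derivation:
After op 1 (in_shuffle): [5 3 7 1 6 4 0 2]
After op 2 (in_shuffle): [6 5 4 3 0 7 2 1]
After op 3 (cut(1)): [5 4 3 0 7 2 1 6]
After op 4 (out_shuffle): [5 7 4 2 3 1 0 6]
After op 5 (out_shuffle): [5 3 7 1 4 0 2 6]
After op 6 (in_shuffle): [4 5 0 3 2 7 6 1]
After op 7 (reverse): [1 6 7 2 3 0 5 4]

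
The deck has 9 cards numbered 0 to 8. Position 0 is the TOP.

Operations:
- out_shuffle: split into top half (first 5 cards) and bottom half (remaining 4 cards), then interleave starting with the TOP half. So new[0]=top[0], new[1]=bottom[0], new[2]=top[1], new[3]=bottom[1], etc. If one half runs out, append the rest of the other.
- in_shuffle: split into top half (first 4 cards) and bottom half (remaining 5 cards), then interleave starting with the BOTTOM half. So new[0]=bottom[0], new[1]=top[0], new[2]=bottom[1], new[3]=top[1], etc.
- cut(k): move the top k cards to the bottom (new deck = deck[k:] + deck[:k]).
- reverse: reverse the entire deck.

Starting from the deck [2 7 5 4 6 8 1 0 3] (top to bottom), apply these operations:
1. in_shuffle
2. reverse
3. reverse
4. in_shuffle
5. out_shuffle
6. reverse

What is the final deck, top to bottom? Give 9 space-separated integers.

After op 1 (in_shuffle): [6 2 8 7 1 5 0 4 3]
After op 2 (reverse): [3 4 0 5 1 7 8 2 6]
After op 3 (reverse): [6 2 8 7 1 5 0 4 3]
After op 4 (in_shuffle): [1 6 5 2 0 8 4 7 3]
After op 5 (out_shuffle): [1 8 6 4 5 7 2 3 0]
After op 6 (reverse): [0 3 2 7 5 4 6 8 1]

Answer: 0 3 2 7 5 4 6 8 1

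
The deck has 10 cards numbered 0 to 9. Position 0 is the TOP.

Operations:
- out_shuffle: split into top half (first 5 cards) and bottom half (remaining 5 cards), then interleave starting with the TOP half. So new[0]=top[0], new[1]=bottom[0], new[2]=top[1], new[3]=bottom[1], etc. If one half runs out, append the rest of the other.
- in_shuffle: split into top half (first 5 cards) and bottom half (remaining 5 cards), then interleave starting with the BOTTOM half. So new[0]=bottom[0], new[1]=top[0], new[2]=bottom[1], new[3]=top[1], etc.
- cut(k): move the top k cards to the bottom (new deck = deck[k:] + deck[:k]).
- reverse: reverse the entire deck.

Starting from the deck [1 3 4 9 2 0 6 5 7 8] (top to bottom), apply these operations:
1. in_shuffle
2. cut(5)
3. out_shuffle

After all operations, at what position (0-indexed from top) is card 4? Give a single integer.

After op 1 (in_shuffle): [0 1 6 3 5 4 7 9 8 2]
After op 2 (cut(5)): [4 7 9 8 2 0 1 6 3 5]
After op 3 (out_shuffle): [4 0 7 1 9 6 8 3 2 5]
Card 4 is at position 0.

Answer: 0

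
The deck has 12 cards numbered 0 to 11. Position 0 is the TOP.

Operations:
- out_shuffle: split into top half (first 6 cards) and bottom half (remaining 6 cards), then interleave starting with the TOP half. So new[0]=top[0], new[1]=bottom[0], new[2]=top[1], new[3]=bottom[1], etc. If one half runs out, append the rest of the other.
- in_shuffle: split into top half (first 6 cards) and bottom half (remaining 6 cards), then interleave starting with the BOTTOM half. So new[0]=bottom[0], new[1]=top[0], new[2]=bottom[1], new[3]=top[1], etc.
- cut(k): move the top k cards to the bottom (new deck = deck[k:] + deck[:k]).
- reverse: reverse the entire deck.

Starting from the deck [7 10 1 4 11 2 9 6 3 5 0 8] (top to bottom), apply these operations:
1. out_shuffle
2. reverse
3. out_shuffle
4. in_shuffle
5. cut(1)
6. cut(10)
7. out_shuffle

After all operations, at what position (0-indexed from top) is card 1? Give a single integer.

After op 1 (out_shuffle): [7 9 10 6 1 3 4 5 11 0 2 8]
After op 2 (reverse): [8 2 0 11 5 4 3 1 6 10 9 7]
After op 3 (out_shuffle): [8 3 2 1 0 6 11 10 5 9 4 7]
After op 4 (in_shuffle): [11 8 10 3 5 2 9 1 4 0 7 6]
After op 5 (cut(1)): [8 10 3 5 2 9 1 4 0 7 6 11]
After op 6 (cut(10)): [6 11 8 10 3 5 2 9 1 4 0 7]
After op 7 (out_shuffle): [6 2 11 9 8 1 10 4 3 0 5 7]
Card 1 is at position 5.

Answer: 5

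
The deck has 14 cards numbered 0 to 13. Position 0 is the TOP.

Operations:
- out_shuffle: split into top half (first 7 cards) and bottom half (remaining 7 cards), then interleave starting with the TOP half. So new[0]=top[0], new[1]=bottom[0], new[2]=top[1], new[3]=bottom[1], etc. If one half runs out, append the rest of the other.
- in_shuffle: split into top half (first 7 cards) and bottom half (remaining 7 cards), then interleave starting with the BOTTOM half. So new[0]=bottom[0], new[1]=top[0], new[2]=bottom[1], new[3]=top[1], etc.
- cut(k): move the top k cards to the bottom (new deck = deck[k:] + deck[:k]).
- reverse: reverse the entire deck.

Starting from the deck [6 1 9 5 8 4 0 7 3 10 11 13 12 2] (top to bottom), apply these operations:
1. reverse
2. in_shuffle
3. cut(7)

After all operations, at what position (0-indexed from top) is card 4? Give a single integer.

Answer: 9

Derivation:
After op 1 (reverse): [2 12 13 11 10 3 7 0 4 8 5 9 1 6]
After op 2 (in_shuffle): [0 2 4 12 8 13 5 11 9 10 1 3 6 7]
After op 3 (cut(7)): [11 9 10 1 3 6 7 0 2 4 12 8 13 5]
Card 4 is at position 9.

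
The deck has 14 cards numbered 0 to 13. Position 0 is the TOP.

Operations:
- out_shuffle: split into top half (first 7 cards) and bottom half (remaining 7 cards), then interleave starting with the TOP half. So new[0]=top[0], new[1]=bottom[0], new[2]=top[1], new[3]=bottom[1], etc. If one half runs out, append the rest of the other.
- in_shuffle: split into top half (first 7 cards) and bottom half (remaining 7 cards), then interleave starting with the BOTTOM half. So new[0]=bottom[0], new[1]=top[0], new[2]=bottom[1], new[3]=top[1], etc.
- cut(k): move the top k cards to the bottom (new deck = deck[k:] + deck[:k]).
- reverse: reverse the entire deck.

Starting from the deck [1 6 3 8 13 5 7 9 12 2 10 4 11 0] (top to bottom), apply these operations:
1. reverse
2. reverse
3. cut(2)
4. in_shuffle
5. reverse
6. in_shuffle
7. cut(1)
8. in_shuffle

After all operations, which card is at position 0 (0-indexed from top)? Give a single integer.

Answer: 10

Derivation:
After op 1 (reverse): [0 11 4 10 2 12 9 7 5 13 8 3 6 1]
After op 2 (reverse): [1 6 3 8 13 5 7 9 12 2 10 4 11 0]
After op 3 (cut(2)): [3 8 13 5 7 9 12 2 10 4 11 0 1 6]
After op 4 (in_shuffle): [2 3 10 8 4 13 11 5 0 7 1 9 6 12]
After op 5 (reverse): [12 6 9 1 7 0 5 11 13 4 8 10 3 2]
After op 6 (in_shuffle): [11 12 13 6 4 9 8 1 10 7 3 0 2 5]
After op 7 (cut(1)): [12 13 6 4 9 8 1 10 7 3 0 2 5 11]
After op 8 (in_shuffle): [10 12 7 13 3 6 0 4 2 9 5 8 11 1]
Position 0: card 10.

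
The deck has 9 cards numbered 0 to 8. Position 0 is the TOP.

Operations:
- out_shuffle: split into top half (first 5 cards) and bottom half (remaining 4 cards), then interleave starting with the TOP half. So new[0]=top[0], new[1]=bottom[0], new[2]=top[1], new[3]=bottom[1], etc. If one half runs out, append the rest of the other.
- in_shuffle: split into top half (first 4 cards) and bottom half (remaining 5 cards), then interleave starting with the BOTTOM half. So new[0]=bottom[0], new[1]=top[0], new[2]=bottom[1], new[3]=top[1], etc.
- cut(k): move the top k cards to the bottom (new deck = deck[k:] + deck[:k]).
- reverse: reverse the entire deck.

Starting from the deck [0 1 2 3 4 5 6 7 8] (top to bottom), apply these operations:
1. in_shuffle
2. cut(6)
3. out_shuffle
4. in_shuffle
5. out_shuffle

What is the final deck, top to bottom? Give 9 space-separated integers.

After op 1 (in_shuffle): [4 0 5 1 6 2 7 3 8]
After op 2 (cut(6)): [7 3 8 4 0 5 1 6 2]
After op 3 (out_shuffle): [7 5 3 1 8 6 4 2 0]
After op 4 (in_shuffle): [8 7 6 5 4 3 2 1 0]
After op 5 (out_shuffle): [8 3 7 2 6 1 5 0 4]

Answer: 8 3 7 2 6 1 5 0 4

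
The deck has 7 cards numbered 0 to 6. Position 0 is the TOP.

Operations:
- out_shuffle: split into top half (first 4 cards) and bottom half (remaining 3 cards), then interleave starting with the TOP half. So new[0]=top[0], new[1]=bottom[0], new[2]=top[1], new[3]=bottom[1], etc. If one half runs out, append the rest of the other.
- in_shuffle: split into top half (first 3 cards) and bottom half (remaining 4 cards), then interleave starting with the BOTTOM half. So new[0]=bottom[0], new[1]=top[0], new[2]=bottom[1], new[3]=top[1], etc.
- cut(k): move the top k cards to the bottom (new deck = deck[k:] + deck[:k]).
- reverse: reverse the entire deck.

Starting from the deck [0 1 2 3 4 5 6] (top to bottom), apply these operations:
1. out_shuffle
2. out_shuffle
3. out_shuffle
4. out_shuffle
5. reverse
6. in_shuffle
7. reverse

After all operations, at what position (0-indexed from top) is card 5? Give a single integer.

After op 1 (out_shuffle): [0 4 1 5 2 6 3]
After op 2 (out_shuffle): [0 2 4 6 1 3 5]
After op 3 (out_shuffle): [0 1 2 3 4 5 6]
After op 4 (out_shuffle): [0 4 1 5 2 6 3]
After op 5 (reverse): [3 6 2 5 1 4 0]
After op 6 (in_shuffle): [5 3 1 6 4 2 0]
After op 7 (reverse): [0 2 4 6 1 3 5]
Card 5 is at position 6.

Answer: 6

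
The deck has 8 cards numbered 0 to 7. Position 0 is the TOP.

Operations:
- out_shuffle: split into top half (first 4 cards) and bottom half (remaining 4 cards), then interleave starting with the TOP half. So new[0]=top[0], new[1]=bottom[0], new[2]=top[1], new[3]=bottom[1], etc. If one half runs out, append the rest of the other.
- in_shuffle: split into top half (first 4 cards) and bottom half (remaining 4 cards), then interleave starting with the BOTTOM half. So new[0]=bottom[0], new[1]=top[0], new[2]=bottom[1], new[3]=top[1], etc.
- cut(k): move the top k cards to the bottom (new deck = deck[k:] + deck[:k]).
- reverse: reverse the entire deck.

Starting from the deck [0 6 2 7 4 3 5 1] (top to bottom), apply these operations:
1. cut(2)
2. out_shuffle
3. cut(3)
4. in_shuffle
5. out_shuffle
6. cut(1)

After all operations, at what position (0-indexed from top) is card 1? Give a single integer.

Answer: 1

Derivation:
After op 1 (cut(2)): [2 7 4 3 5 1 0 6]
After op 2 (out_shuffle): [2 5 7 1 4 0 3 6]
After op 3 (cut(3)): [1 4 0 3 6 2 5 7]
After op 4 (in_shuffle): [6 1 2 4 5 0 7 3]
After op 5 (out_shuffle): [6 5 1 0 2 7 4 3]
After op 6 (cut(1)): [5 1 0 2 7 4 3 6]
Card 1 is at position 1.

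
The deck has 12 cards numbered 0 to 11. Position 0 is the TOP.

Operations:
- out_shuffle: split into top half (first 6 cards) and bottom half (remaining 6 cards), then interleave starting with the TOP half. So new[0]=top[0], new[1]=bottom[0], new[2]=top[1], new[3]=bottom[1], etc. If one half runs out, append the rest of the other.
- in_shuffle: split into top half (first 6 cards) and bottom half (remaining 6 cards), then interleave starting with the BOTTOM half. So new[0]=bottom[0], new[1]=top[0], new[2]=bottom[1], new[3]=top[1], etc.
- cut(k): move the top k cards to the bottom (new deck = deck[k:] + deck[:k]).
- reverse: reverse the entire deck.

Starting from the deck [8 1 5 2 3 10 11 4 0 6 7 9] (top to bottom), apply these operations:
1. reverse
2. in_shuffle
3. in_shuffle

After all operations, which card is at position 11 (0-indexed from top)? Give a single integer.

After op 1 (reverse): [9 7 6 0 4 11 10 3 2 5 1 8]
After op 2 (in_shuffle): [10 9 3 7 2 6 5 0 1 4 8 11]
After op 3 (in_shuffle): [5 10 0 9 1 3 4 7 8 2 11 6]
Position 11: card 6.

Answer: 6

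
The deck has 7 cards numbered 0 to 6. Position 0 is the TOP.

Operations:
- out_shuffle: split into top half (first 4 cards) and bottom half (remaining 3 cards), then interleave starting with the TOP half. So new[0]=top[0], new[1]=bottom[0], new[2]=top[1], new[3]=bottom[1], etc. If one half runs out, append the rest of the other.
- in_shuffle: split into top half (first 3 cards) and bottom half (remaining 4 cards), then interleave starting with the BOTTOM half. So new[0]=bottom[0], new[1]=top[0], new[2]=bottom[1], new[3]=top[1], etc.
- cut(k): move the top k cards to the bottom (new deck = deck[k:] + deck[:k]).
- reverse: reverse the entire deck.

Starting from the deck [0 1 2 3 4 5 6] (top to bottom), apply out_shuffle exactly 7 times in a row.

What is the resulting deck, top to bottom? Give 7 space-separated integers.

Answer: 0 4 1 5 2 6 3

Derivation:
After op 1 (out_shuffle): [0 4 1 5 2 6 3]
After op 2 (out_shuffle): [0 2 4 6 1 3 5]
After op 3 (out_shuffle): [0 1 2 3 4 5 6]
After op 4 (out_shuffle): [0 4 1 5 2 6 3]
After op 5 (out_shuffle): [0 2 4 6 1 3 5]
After op 6 (out_shuffle): [0 1 2 3 4 5 6]
After op 7 (out_shuffle): [0 4 1 5 2 6 3]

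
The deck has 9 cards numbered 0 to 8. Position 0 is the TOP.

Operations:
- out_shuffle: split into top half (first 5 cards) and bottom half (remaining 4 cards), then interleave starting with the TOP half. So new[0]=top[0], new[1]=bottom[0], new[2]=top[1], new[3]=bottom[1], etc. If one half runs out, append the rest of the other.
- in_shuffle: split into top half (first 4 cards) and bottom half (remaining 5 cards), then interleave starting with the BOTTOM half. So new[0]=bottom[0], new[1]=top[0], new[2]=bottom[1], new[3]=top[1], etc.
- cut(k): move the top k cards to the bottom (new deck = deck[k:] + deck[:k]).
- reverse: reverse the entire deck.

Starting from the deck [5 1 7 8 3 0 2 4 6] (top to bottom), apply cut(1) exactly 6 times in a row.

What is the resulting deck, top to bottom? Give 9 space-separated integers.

Answer: 2 4 6 5 1 7 8 3 0

Derivation:
After op 1 (cut(1)): [1 7 8 3 0 2 4 6 5]
After op 2 (cut(1)): [7 8 3 0 2 4 6 5 1]
After op 3 (cut(1)): [8 3 0 2 4 6 5 1 7]
After op 4 (cut(1)): [3 0 2 4 6 5 1 7 8]
After op 5 (cut(1)): [0 2 4 6 5 1 7 8 3]
After op 6 (cut(1)): [2 4 6 5 1 7 8 3 0]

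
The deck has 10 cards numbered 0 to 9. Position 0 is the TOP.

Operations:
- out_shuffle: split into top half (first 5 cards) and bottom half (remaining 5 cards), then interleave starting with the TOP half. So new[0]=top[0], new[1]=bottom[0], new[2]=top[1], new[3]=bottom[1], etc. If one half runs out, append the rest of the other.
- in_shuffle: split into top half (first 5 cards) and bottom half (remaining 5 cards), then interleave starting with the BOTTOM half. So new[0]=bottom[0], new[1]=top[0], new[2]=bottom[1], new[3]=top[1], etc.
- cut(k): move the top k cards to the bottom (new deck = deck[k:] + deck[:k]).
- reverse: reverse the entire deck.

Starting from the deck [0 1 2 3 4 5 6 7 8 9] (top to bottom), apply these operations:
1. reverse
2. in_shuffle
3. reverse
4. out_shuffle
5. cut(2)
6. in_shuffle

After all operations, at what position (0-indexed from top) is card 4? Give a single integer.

Answer: 4

Derivation:
After op 1 (reverse): [9 8 7 6 5 4 3 2 1 0]
After op 2 (in_shuffle): [4 9 3 8 2 7 1 6 0 5]
After op 3 (reverse): [5 0 6 1 7 2 8 3 9 4]
After op 4 (out_shuffle): [5 2 0 8 6 3 1 9 7 4]
After op 5 (cut(2)): [0 8 6 3 1 9 7 4 5 2]
After op 6 (in_shuffle): [9 0 7 8 4 6 5 3 2 1]
Card 4 is at position 4.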